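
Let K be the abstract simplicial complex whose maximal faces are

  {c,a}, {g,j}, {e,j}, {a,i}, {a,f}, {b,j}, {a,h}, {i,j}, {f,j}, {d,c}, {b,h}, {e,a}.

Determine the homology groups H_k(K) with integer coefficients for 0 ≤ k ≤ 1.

H_0 = Z,  H_1 = Z^3.

K has 10 vertices, 12 edges.
rank ∂_0 = 0, rank ∂_1 = 9 ⇒ b_0 = 10 − 0 − 9 = 1; all invariant factors of ∂_1 are 1 so no torsion. So H_0 = Z.
rank ∂_1 = 9, rank ∂_2 = 0 ⇒ b_1 = 12 − 9 − 0 = 3. So H_1 = Z^3.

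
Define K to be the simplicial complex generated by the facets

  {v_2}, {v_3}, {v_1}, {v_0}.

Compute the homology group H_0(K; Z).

H_0 ≅ Z^4.

Fix the vertex order v_0 < v_1 < v_2 < v_3 and write every simplex with vertices in increasing order. Then dim K = 0 and the simplices of K are:

  0-simplices (4): [v_0], [v_1], [v_2], [v_3]

Hence C_0 ≅ Z^4.

Now H_k = ker ∂_k / im ∂_{k+1}, so:

  H_0: rank C_0 − rank ∂_1 = 4 − 0 = 4, and there is no ∂_1, so H_0 ≅ Z^4.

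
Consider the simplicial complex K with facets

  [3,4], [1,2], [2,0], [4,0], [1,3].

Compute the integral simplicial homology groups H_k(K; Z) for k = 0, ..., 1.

K has 5 vertices, 5 edges.
rank ∂_0 = 0, rank ∂_1 = 4 ⇒ b_0 = 5 − 0 − 4 = 1; all invariant factors of ∂_1 are 1 so no torsion. So H_0 = Z.
rank ∂_1 = 4, rank ∂_2 = 0 ⇒ b_1 = 5 − 4 − 0 = 1. So H_1 = Z.

H_0 ≅ Z,  H_1 ≅ Z.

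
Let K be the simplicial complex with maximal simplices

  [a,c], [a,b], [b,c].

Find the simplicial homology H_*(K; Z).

H_0 = Z,  H_1 = Z.

Order the vertices as a < b < c. Listing each simplex with vertices in this order, K has dimension 1 with simplices:

  0-simplices (3): a, b, c
  1-simplices (3): ab, ac, bc

Hence C_0 ≅ Z^3, C_1 ≅ Z^3.

Boundary ∂_1: C_1 → C_0 is given by ∂[p,q] = [q] − [p].
As a 3×3 matrix over Z this has rank 2, with invariant factors (1,1).

Now H_k = ker ∂_k / im ∂_{k+1}, so:

  H_0: rank C_0 − rank ∂_1 = 3 − 2 = 1, and the invariant factors of ∂_1 are all 1, so H_0 ≅ Z.
  H_1: rank ker ∂_1 − rank ∂_2 = (3 − 2) − 0 = 1, and there is no ∂_2, so H_1 ≅ Z.

As a check, the Euler characteristic is 3 − 3 = 0, which agrees with 1 − 1 = 0.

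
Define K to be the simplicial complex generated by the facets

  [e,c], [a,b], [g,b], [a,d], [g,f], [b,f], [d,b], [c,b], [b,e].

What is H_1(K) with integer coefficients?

We work with the vertex ordering a < b < c < d < e < f < g. The simplices of K, each written with vertices in increasing order, are:

  0-simplices (7): a, b, c, d, e, f, g
  1-simplices (9): ab, ad, bc, bd, be, bf, bg, ce, fg

so the chain groups are C_0 ≅ Z^7, C_1 ≅ Z^9.

The boundary map ∂_1: C_1 → C_0 sends each edge [p,q] (with p < q) to q − p.
The 7×9 boundary matrix has rank 6 and Smith normal form diag(1,1,1,1,1,1).

Computing H_k = (kernel of ∂_k) / (image of ∂_{k+1}):

  H_1: rank ker ∂_1 − rank ∂_2 = (9 − 6) − 0 = 3, and there is no ∂_2, so H_1 ≅ Z^3.

H_1 ≅ Z^3.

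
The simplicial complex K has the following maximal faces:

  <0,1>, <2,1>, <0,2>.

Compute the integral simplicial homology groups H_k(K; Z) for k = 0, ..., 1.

Take the total order 0 < 1 < 2 on the vertex set. Then K (dimension 1) consists of the simplices:

  0-simplices (3): [0], [1], [2]
  1-simplices (3): [0,1], [0,2], [1,2]

Hence C_0 ≅ Z^3, C_1 ≅ Z^3.

Boundary ∂_1: C_1 → C_0 maps an edge to its endpoints' difference, ∂[p,q] = q − p. For instance
  ∂[0,1] = [1] − [0].
The 3×3 boundary matrix has rank 2 and Smith normal form diag(1,1).

Now H_k = ker ∂_k / im ∂_{k+1}, so:

  H_0: rank C_0 − rank ∂_1 = 3 − 2 = 1, and the invariant factors of ∂_1 are all 1, so H_0 ≅ Z.
  H_1: rank ker ∂_1 − rank ∂_2 = (3 − 2) − 0 = 1, and there is no ∂_2, so H_1 ≅ Z.

As a check, the Euler characteristic is 3 − 3 = 0, which agrees with 1 − 1 = 0.

H_0 = Z,  H_1 = Z.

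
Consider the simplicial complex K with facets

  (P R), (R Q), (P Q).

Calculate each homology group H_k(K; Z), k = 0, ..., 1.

Fix the vertex order P < Q < R and write every simplex with vertices in increasing order. Then dim K = 1 and the simplices of K are:

  0-simplices (3): P, Q, R
  1-simplices (3): PQ, PR, QR

Hence C_0 ≅ Z^3, C_1 ≅ Z^3.

The boundary map ∂_1: C_1 → C_0 maps an edge to its endpoints' difference, ∂[p,q] = q − p.
This gives a 3×3 integer matrix of rank 2; reducing to Smith normal form yields diagonal entries (1,1).

From H_k ≅ ker(∂_k) / im(∂_{k+1}) we obtain:

  H_0: rank C_0 − rank ∂_1 = 3 − 2 = 1, and the invariant factors of ∂_1 are all 1, so H_0 = Z.
  H_1: rank ker ∂_1 − rank ∂_2 = (3 − 2) − 0 = 1, and there is no ∂_2, so H_1 = Z.

H_0 = Z,  H_1 = Z.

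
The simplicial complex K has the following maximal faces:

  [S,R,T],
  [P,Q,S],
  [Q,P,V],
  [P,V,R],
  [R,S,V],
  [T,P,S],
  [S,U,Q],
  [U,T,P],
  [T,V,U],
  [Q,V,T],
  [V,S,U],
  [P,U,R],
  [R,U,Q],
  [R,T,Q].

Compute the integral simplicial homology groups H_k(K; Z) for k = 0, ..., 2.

H_0 = Z,  H_1 = Z^2,  H_2 = Z.

Fix the vertex order P < Q < R < S < T < U < V and write every simplex with vertices in increasing order. Then dim K = 2 and the simplices of K are:

  0-simplices (7): P, Q, R, S, T, U, V
  1-simplices (21): PQ, PR, PS, PT, PU, PV, QR, QS, QT, QU, QV, RS, RT, RU, RV, ST, SU, SV, TU, TV, UV
  2-simplices (14): PQS, PQV, PRU, PRV, PST, PTU, QRT, QRU, QSU, QTV, RST, RSV, SUV, TUV

giving chain groups C_0 ≅ Z^7, C_1 ≅ Z^21, C_2 ≅ Z^14.

The boundary map ∂_1: C_1 → C_0 is given by ∂[p,q] = [q] − [p]. For instance
  ∂QU = U − Q.
As a 7×21 matrix over Z this has rank 6, with invariant factors (1,1,1,1,1,1).

The boundary map ∂_2: C_2 → C_1 acts by ∂[p,q,r] = [q,r] − [p,r] + [p,q]. For instance
  ∂PRV = RV − PV + PR,
  ∂QRU = RU − QU + QR.
The 21×14 boundary matrix has rank 13 and Smith normal form diag(1,1,1,1,1,1,1,1,1,1,1,1,1).

Computing H_k = (kernel of ∂_k) / (image of ∂_{k+1}):

  H_0: rank C_0 − rank ∂_1 = 7 − 6 = 1, and the invariant factors of ∂_1 are all 1, so H_0 = Z.
  H_1: rank ker ∂_1 − rank ∂_2 = (21 − 6) − 13 = 2, and the invariant factors of ∂_2 are all 1, so H_1 = Z^2.
  H_2: rank ker ∂_2 − rank ∂_3 = (14 − 13) − 0 = 1, and there is no ∂_3, so H_2 = Z.

As a check, the Euler characteristic is 7 − 21 + 14 = 0, which agrees with 1 − 2 + 1 = 0.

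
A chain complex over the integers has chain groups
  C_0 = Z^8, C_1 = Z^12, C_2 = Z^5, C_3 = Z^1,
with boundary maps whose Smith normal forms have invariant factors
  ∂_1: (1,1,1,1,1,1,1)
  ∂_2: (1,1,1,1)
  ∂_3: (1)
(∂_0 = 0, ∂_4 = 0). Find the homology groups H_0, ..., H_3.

H_0 ≅ Z,  H_1 ≅ Z,  H_2 = 0,  H_3 = 0.

H_0: b_0 = 8 − 0 − 7 = 1; torsion from ∂_1 factors > 1: none. So H_0 ≅ Z.
H_1: b_1 = 12 − 7 − 4 = 1; torsion from ∂_2 factors > 1: none. So H_1 ≅ Z.
H_2: b_2 = 5 − 4 − 1 = 0; torsion from ∂_3 factors > 1: none. So H_2 ≅ 0.
H_3: b_3 = 1 − 1 − 0 = 0; torsion from ∂_4 factors > 1: none. So H_3 ≅ 0.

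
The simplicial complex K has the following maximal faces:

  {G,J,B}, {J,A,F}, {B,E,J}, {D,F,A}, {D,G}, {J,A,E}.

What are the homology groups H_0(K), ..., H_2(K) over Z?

We work with the vertex ordering A < B < D < E < F < G < J. The simplices of K, each written with vertices in increasing order, are:

  0-simplices (7): A, B, D, E, F, G, J
  1-simplices (12): AD, AE, AF, AJ, BE, BG, BJ, DF, DG, EJ, FJ, GJ
  2-simplices (5): ADF, AEJ, AFJ, BEJ, BGJ

so the chain groups are C_0 ≅ Z^7, C_1 ≅ Z^12, C_2 ≅ Z^5.

The boundary map ∂_1: C_1 → C_0 sends each edge [p,q] (with p < q) to q − p. For instance
  ∂DF = F − D.
As a 7×12 matrix over Z this has rank 6, with invariant factors (1,1,1,1,1,1).

The boundary map ∂_2: C_2 → C_1 sends each 2-simplex [p,q,r] to [q,r] − [p,r] + [p,q]. For instance
  ∂ADF = DF − AF + AD,
  ∂AEJ = EJ − AJ + AE.
This gives a 12×5 integer matrix of rank 5; reducing to Smith normal form yields diagonal entries (1,1,1,1,1).

Now H_k = ker ∂_k / im ∂_{k+1}, so:

  H_0: rank C_0 − rank ∂_1 = 7 − 6 = 1, and the invariant factors of ∂_1 are all 1, so H_0 ≅ Z.
  H_1: rank ker ∂_1 − rank ∂_2 = (12 − 6) − 5 = 1, and the invariant factors of ∂_2 are all 1, so H_1 ≅ Z.
  H_2: rank ker ∂_2 − rank ∂_3 = (5 − 5) − 0 = 0, and there is no ∂_3, so H_2 ≅ 0.

H_0 = Z,  H_1 = Z,  H_2 = 0.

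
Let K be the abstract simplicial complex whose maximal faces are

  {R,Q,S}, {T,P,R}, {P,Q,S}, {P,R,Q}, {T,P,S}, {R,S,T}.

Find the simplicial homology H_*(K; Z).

H_0 ≅ Z,  H_1 = 0,  H_2 ≅ Z.

K has 5 vertices, 9 edges, 6 triangles.
rank ∂_0 = 0, rank ∂_1 = 4 ⇒ b_0 = 5 − 0 − 4 = 1; all invariant factors of ∂_1 are 1 so no torsion. So H_0 = Z.
rank ∂_1 = 4, rank ∂_2 = 5 ⇒ b_1 = 9 − 4 − 5 = 0; all invariant factors of ∂_2 are 1 so no torsion. So H_1 = 0.
rank ∂_2 = 5, rank ∂_3 = 0 ⇒ b_2 = 6 − 5 − 0 = 1. So H_2 = Z.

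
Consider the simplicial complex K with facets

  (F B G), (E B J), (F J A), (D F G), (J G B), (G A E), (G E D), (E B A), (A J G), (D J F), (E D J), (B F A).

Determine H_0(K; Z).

Order the vertices as A < B < D < E < F < G < J. Listing each simplex with vertices in this order, K has dimension 2 with simplices:

  0-simplices (7): A, B, D, E, F, G, J
  1-simplices (18): AB, AE, AF, AG, AJ, BE, BF, BG, BJ, DE, DF, DG, DJ, EG, EJ, FG, FJ, GJ
  2-simplices (12): ABE, ABF, AEG, AFJ, AGJ, BEJ, BFG, BGJ, DEG, DEJ, DFG, DFJ

giving chain groups C_0 ≅ Z^7, C_1 ≅ Z^18, C_2 ≅ Z^12.

The boundary map ∂_1: C_1 → C_0 maps an edge to its endpoints' difference, ∂[p,q] = q − p. For instance
  ∂FJ = J − F.
As a 7×18 matrix over Z this has rank 6, with invariant factors (1,1,1,1,1,1).

The boundary map ∂_2: C_2 → C_1 acts by ∂[p,q,r] = [q,r] − [p,r] + [p,q]. For instance
  ∂BEJ = EJ − BJ + BE,
  ∂ABF = BF − AF + AB.
This gives a 18×12 integer matrix of rank 12; reducing to Smith normal form yields diagonal entries (1,1,1,1,1,1,1,1,1,1,1,2).

Computing H_k = (kernel of ∂_k) / (image of ∂_{k+1}):

  H_0: rank C_0 − rank ∂_1 = 7 − 6 = 1, and the invariant factors of ∂_1 are all 1, so H_0 = Z.

H_0 = Z.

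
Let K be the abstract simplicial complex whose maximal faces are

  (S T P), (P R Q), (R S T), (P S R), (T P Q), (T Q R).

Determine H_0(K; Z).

H_0 = Z.

Fix the vertex order P < Q < R < S < T and write every simplex with vertices in increasing order. Then dim K = 2 and the simplices of K are:

  0-simplices (5): P, Q, R, S, T
  1-simplices (9): PQ, PR, PS, PT, QR, QT, RS, RT, ST
  2-simplices (6): PQR, PQT, PRS, PST, QRT, RST

so the chain groups are C_0 ≅ Z^5, C_1 ≅ Z^9, C_2 ≅ Z^6.

∂_1: C_1 → C_0 sends each edge [p,q] (with p < q) to q − p. For instance
  ∂PT = T − P.
The 5×9 boundary matrix has rank 4 and Smith normal form diag(1,1,1,1).

The boundary map ∂_2: C_2 → C_1 acts by ∂[p,q,r] = [q,r] − [p,r] + [p,q]. For instance
  ∂PRS = RS − PS + PR,
  ∂PST = ST − PT + PS.
The 9×6 boundary matrix has rank 5 and Smith normal form diag(1,1,1,1,1).

Now H_k = ker ∂_k / im ∂_{k+1}, so:

  H_0: rank C_0 − rank ∂_1 = 5 − 4 = 1, and the invariant factors of ∂_1 are all 1, so H_0 ≅ Z.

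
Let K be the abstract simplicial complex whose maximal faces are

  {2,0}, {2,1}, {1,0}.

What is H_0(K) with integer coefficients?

H_0 = Z.

Fix the vertex order 0 < 1 < 2 and write every simplex with vertices in increasing order. Then dim K = 1 and the simplices of K are:

  0-simplices (3): [0], [1], [2]
  1-simplices (3): [0,1], [0,2], [1,2]

so the chain groups are C_0 ≅ Z^3, C_1 ≅ Z^3.

∂_1: C_1 → C_0 is given by ∂[p,q] = [q] − [p].
The 3×3 boundary matrix has rank 2 and Smith normal form diag(1,1).

Computing H_k = (kernel of ∂_k) / (image of ∂_{k+1}):

  H_0: rank C_0 − rank ∂_1 = 3 − 2 = 1, and the invariant factors of ∂_1 are all 1, so H_0 ≅ Z.

(K is a triangulation of the circle S^1.)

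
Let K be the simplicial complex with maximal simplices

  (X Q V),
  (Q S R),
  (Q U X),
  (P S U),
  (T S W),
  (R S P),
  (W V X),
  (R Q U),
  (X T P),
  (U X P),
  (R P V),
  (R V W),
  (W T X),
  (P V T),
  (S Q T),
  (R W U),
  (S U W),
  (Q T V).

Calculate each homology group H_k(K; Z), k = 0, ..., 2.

H_0 ≅ Z,  H_1 ≅ Z ⊕ Z/2Z,  H_2 = 0.

Order the vertices as P < Q < R < S < T < U < V < W < X. Listing each simplex with vertices in this order, K has dimension 2 with simplices:

  0-simplices (9): P, Q, R, S, T, U, V, W, X
  1-simplices (27): PR, PS, PT, PU, PV, PX, QR, QS, QT, QU, QV, QX, RS, RU, RV, RW, ST, SU, SW, TV, TW, TX, UW, UX, VW, VX, WX
  2-simplices (18): PRS, PRV, PSU, PTV, PTX, PUX, QRS, QRU, QST, QTV, QUX, QVX, RUW, RVW, STW, SUW, TWX, VWX

so the chain groups are C_0 ≅ Z^9, C_1 ≅ Z^27, C_2 ≅ Z^18.

Boundary ∂_1: C_1 → C_0 is given by ∂[p,q] = [q] − [p]. For instance
  ∂TW = W − T.
This gives a 9×27 integer matrix of rank 8; reducing to Smith normal form yields diagonal entries (1,1,1,1,1,1,1,1).

∂_2: C_2 → C_1 maps a triangle to the signed sum of its edges. For instance
  ∂PRS = RS − PS + PR,
  ∂PTV = TV − PV + PT.
This gives a 27×18 integer matrix of rank 18; reducing to Smith normal form yields diagonal entries (1,1,1,1,1,1,1,1,1,1,1,1,1,1,1,1,1,2).

Reading off H_k = ker ∂_k / im ∂_{k+1}:

  H_0: rank C_0 − rank ∂_1 = 9 − 8 = 1, and the invariant factors of ∂_1 are all 1, so H_0 ≅ Z.
  H_1: rank ker ∂_1 − rank ∂_2 = (27 − 8) − 18 = 1, and ∂_2 has invariant factor 2 > 1, so H_1 ≅ Z ⊕ Z/2Z.
  H_2: rank ker ∂_2 − rank ∂_3 = (18 − 18) − 0 = 0, and there is no ∂_3, so H_2 ≅ 0.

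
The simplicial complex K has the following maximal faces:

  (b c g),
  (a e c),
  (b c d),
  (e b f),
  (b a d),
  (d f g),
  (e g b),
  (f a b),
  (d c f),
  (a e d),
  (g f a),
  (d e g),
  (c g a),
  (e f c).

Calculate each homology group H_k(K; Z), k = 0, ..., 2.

H_0 = Z,  H_1 = Z^2,  H_2 = Z.

Take the total order a < b < c < d < e < f < g on the vertex set. Then K (dimension 2) consists of the simplices:

  0-simplices (7): a, b, c, d, e, f, g
  1-simplices (21): ab, ac, ad, ae, af, ag, bc, bd, be, bf, bg, cd, ce, cf, cg, de, df, dg, ef, eg, fg
  2-simplices (14): abd, abf, ace, acg, ade, afg, bcd, bcg, bef, beg, cdf, cef, deg, dfg

Hence C_0 ≅ Z^7, C_1 ≅ Z^21, C_2 ≅ Z^14.

The boundary map ∂_1: C_1 → C_0 maps an edge to its endpoints' difference, ∂[p,q] = q − p. For instance
  ∂bf = f − b.
This gives a 7×21 integer matrix of rank 6; reducing to Smith normal form yields diagonal entries (1,1,1,1,1,1).

∂_2: C_2 → C_1 sends each 2-simplex [p,q,r] to [q,r] − [p,r] + [p,q]. For instance
  ∂acg = cg − ag + ac,
  ∂abf = bf − af + ab.
The resulting 21×14 matrix has rank 13, and its Smith normal form has invariant factors (1,1,1,1,1,1,1,1,1,1,1,1,1).

Now H_k = ker ∂_k / im ∂_{k+1}, so:

  H_0: rank C_0 − rank ∂_1 = 7 − 6 = 1, and the invariant factors of ∂_1 are all 1, so H_0 = Z.
  H_1: rank ker ∂_1 − rank ∂_2 = (21 − 6) − 13 = 2, and the invariant factors of ∂_2 are all 1, so H_1 = Z^2.
  H_2: rank ker ∂_2 − rank ∂_3 = (14 − 13) − 0 = 1, and there is no ∂_3, so H_2 = Z.

(K is a triangulation of the torus T^2.)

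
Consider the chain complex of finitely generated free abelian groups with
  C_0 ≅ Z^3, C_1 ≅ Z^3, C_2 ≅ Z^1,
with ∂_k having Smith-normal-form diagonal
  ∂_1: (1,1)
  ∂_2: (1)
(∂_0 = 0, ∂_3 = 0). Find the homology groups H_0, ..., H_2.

H_0: b_0 = 3 − 0 − 2 = 1; torsion from ∂_1 factors > 1: none. So H_0 ≅ Z.
H_1: b_1 = 3 − 2 − 1 = 0; torsion from ∂_2 factors > 1: none. So H_1 ≅ 0.
H_2: b_2 = 1 − 1 − 0 = 0; torsion from ∂_3 factors > 1: none. So H_2 ≅ 0.

H_0 ≅ Z,  H_1 = 0,  H_2 = 0.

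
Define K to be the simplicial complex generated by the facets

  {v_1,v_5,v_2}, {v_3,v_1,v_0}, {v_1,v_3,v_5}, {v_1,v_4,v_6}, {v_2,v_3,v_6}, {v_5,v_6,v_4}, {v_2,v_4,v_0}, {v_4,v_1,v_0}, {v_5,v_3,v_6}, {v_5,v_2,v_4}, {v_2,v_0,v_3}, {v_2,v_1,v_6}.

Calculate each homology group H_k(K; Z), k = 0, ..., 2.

Order the vertices as v_0 < v_1 < v_2 < v_3 < v_4 < v_5 < v_6. Listing each simplex with vertices in this order, K has dimension 2 with simplices:

  0-simplices (7): [v_0], [v_1], [v_2], [v_3], [v_4], [v_5], [v_6]
  1-simplices (18): (18 of them)
  2-simplices (12): (12 of them)

so the chain groups are C_0 ≅ Z^7, C_1 ≅ Z^18, C_2 ≅ Z^12.

The boundary map ∂_1: C_1 → C_0 sends each edge [p,q] (with p < q) to q − p.
The resulting 7×18 matrix has rank 6, and its Smith normal form has invariant factors (1,1,1,1,1,1).

Boundary ∂_2: C_2 → C_1 sends each 2-simplex [p,q,r] to [q,r] − [p,r] + [p,q]. For instance
  ∂[v_2,v_3,v_6] = [v_3,v_6] − [v_2,v_6] + [v_2,v_3],
  ∂[v_0,v_2,v_3] = [v_2,v_3] − [v_0,v_3] + [v_0,v_2].
As a 18×12 matrix over Z this has rank 12, with invariant factors (1,1,1,1,1,1,1,1,1,1,1,2).

Now H_k = ker ∂_k / im ∂_{k+1}, so:

  H_0: rank C_0 − rank ∂_1 = 7 − 6 = 1, and the invariant factors of ∂_1 are all 1, so H_0 ≅ Z.
  H_1: rank ker ∂_1 − rank ∂_2 = (18 − 6) − 12 = 0, and ∂_2 has invariant factor 2 > 1, so H_1 ≅ Z/2.
  H_2: rank ker ∂_2 − rank ∂_3 = (12 − 12) − 0 = 0, and there is no ∂_3, so H_2 ≅ 0.

As a check, the Euler characteristic is 7 − 18 + 12 = 1, which agrees with 1 − 0 + 0 = 1.

H_0 ≅ Z,  H_1 ≅ Z/2,  H_2 = 0.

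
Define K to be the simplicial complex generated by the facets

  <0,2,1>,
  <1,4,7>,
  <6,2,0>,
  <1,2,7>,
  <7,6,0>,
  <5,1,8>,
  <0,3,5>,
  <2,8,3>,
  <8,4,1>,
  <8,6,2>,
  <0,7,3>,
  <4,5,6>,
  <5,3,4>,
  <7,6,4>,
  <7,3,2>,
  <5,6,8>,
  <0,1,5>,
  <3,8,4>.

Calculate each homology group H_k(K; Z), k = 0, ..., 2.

H_0 = Z,  H_1 = Z ⊕ Z/2Z,  H_2 = 0.

Take the total order 0 < 1 < 2 < 3 < 4 < 5 < 6 < 7 < 8 on the vertex set. Then K (dimension 2) consists of the simplices:

  0-simplices (9): [0], [1], [2], [3], [4], [5], [6], [7], [8]
  1-simplices (27): (27 of them)
  2-simplices (18): [0,1,2], [0,1,5], [0,2,6], [0,3,5], [0,3,7], [0,6,7], [1,2,7], [1,4,7], [1,4,8], [1,5,8], [2,3,7], [2,3,8], [2,6,8], [3,4,5], [3,4,8], [4,5,6], [4,6,7], [5,6,8]

so the chain groups are C_0 ≅ Z^9, C_1 ≅ Z^27, C_2 ≅ Z^18.

Boundary ∂_1: C_1 → C_0 is given by ∂[p,q] = [q] − [p].
This gives a 9×27 integer matrix of rank 8; reducing to Smith normal form yields diagonal entries (1,1,1,1,1,1,1,1).

The boundary map ∂_2: C_2 → C_1 sends each 2-simplex [p,q,r] to [q,r] − [p,r] + [p,q]. For instance
  ∂[0,6,7] = [6,7] − [0,7] + [0,6],
  ∂[4,6,7] = [6,7] − [4,7] + [4,6].
As a 27×18 matrix over Z this has rank 18, with invariant factors (1,1,1,1,1,1,1,1,1,1,1,1,1,1,1,1,1,2).

From H_k ≅ ker(∂_k) / im(∂_{k+1}) we obtain:

  H_0: rank C_0 − rank ∂_1 = 9 − 8 = 1, and the invariant factors of ∂_1 are all 1, so H_0 ≅ Z.
  H_1: rank ker ∂_1 − rank ∂_2 = (27 − 8) − 18 = 1, and ∂_2 has invariant factor 2 > 1, so H_1 ≅ Z ⊕ Z/2Z.
  H_2: rank ker ∂_2 − rank ∂_3 = (18 − 18) − 0 = 0, and there is no ∂_3, so H_2 ≅ 0.

(K is a triangulation of the Klein bottle.)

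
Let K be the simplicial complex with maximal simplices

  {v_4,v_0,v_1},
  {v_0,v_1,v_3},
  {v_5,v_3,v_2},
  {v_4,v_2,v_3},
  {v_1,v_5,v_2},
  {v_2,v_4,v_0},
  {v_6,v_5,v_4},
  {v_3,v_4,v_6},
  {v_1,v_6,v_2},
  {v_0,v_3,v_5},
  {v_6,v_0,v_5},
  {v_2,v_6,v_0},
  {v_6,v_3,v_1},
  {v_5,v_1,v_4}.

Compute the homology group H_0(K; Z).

H_0 ≅ Z.

Order the vertices as v_0 < v_1 < v_2 < v_3 < v_4 < v_5 < v_6. Listing each simplex with vertices in this order, K has dimension 2 with simplices:

  0-simplices (7): [v_0], [v_1], [v_2], [v_3], [v_4], [v_5], [v_6]
  1-simplices (21): (21 of them)
  2-simplices (14): (14 of them)

giving chain groups C_0 ≅ Z^7, C_1 ≅ Z^21, C_2 ≅ Z^14.

Boundary ∂_1: C_1 → C_0 sends each edge [p,q] (with p < q) to q − p. For instance
  ∂[v_3,v_6] = [v_6] − [v_3].
The resulting 7×21 matrix has rank 6, and its Smith normal form has invariant factors (1,1,1,1,1,1).

The boundary map ∂_2: C_2 → C_1 acts by ∂[p,q,r] = [q,r] − [p,r] + [p,q]. For instance
  ∂[v_2,v_3,v_5] = [v_3,v_5] − [v_2,v_5] + [v_2,v_3],
  ∂[v_2,v_3,v_4] = [v_3,v_4] − [v_2,v_4] + [v_2,v_3].
This gives a 21×14 integer matrix of rank 13; reducing to Smith normal form yields diagonal entries (1,1,1,1,1,1,1,1,1,1,1,1,1).

Computing H_k = (kernel of ∂_k) / (image of ∂_{k+1}):

  H_0: rank C_0 − rank ∂_1 = 7 − 6 = 1, and the invariant factors of ∂_1 are all 1, so H_0 = Z.

(K is a triangulation of the torus T^2.)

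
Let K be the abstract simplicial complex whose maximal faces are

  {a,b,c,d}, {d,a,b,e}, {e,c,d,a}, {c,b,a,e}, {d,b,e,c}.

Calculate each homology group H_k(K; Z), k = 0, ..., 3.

H_0 ≅ Z,  H_1 = 0,  H_2 = 0,  H_3 ≅ Z.

Order the vertices as a < b < c < d < e. Listing each simplex with vertices in this order, K has dimension 3 with simplices:

  0-simplices (5): a, b, c, d, e
  1-simplices (10): ab, ac, ad, ae, bc, bd, be, cd, ce, de
  2-simplices (10): abc, abd, abe, acd, ace, ade, bcd, bce, bde, cde
  3-simplices (5): abcd, abce, abde, acde, bcde

Hence C_0 ≅ Z^5, C_1 ≅ Z^10, C_2 ≅ Z^10, C_3 ≅ Z^5.

The boundary map ∂_1: C_1 → C_0 is given by ∂[p,q] = [q] − [p]. For instance
  ∂bc = c − b.
The resulting 5×10 matrix has rank 4, and its Smith normal form has invariant factors (1,1,1,1).

Boundary ∂_2: C_2 → C_1 maps a triangle to the signed sum of its edges. For instance
  ∂abe = be − ae + ab,
  ∂ace = ce − ae + ac.
As a 10×10 matrix over Z this has rank 6, with invariant factors (1,1,1,1,1,1).

∂_3: C_3 → C_2 sends each 3-simplex σ to the alternating sum Σ_i (−1)^i (σ with its i-th vertex removed). For instance
  ∂abcd = bcd − acd + abd − abc,
  ∂bcde = cde − bde + bce − bcd.
The 10×5 boundary matrix has rank 4 and Smith normal form diag(1,1,1,1).

Now H_k = ker ∂_k / im ∂_{k+1}, so:

  H_0: rank C_0 − rank ∂_1 = 5 − 4 = 1, and the invariant factors of ∂_1 are all 1, so H_0 ≅ Z.
  H_1: rank ker ∂_1 − rank ∂_2 = (10 − 4) − 6 = 0, and the invariant factors of ∂_2 are all 1, so H_1 ≅ 0.
  H_2: rank ker ∂_2 − rank ∂_3 = (10 − 6) − 4 = 0, and the invariant factors of ∂_3 are all 1, so H_2 ≅ 0.
  H_3: rank ker ∂_3 − rank ∂_4 = (5 − 4) − 0 = 1, and there is no ∂_4, so H_3 ≅ Z.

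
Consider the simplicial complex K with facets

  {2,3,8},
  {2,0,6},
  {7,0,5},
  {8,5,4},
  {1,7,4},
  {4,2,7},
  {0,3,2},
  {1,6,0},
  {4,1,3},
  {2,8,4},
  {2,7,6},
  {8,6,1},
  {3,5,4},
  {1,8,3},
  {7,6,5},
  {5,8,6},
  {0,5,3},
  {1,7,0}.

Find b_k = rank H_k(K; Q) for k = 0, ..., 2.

b_0 = 1, b_1 = 1, b_2 = 0.

Fix the vertex order 0 < 1 < 2 < 3 < 4 < 5 < 6 < 7 < 8 and write every simplex with vertices in increasing order. Then dim K = 2 and the simplices of K are:

  0-simplices (9): [0], [1], [2], [3], [4], [5], [6], [7], [8]
  1-simplices (27): (27 of them)
  2-simplices (18): [0,1,6], [0,1,7], [0,2,3], [0,2,6], [0,3,5], [0,5,7], [1,3,4], [1,3,8], [1,4,7], [1,6,8], [2,3,8], [2,4,7], [2,4,8], [2,6,7], [3,4,5], [4,5,8], [5,6,7], [5,6,8]

giving chain groups C_0 ≅ Z^9, C_1 ≅ Z^27, C_2 ≅ Z^18.

∂_1: C_1 → C_0 sends each edge [p,q] (with p < q) to q − p.
The 9×27 boundary matrix has rank 8 and Smith normal form diag(1,1,1,1,1,1,1,1).

The boundary map ∂_2: C_2 → C_1 sends each 2-simplex [p,q,r] to [q,r] − [p,r] + [p,q]. For instance
  ∂[2,4,7] = [4,7] − [2,7] + [2,4],
  ∂[0,2,6] = [2,6] − [0,6] + [0,2].
As a 27×18 matrix over Z this has rank 18, with invariant factors (1,1,1,1,1,1,1,1,1,1,1,1,1,1,1,1,1,2).

From H_k ≅ ker(∂_k) / im(∂_{k+1}) we obtain:

  H_0: rank C_0 − rank ∂_1 = 9 − 8 = 1, and the invariant factors of ∂_1 are all 1, so H_0 = Z.
  H_1: rank ker ∂_1 − rank ∂_2 = (27 − 8) − 18 = 1, and ∂_2 has invariant factor 2 > 1, so H_1 = Z ⊕ Z/2.
  H_2: rank ker ∂_2 − rank ∂_3 = (18 − 18) − 0 = 0, and there is no ∂_3, so H_2 = 0.

(K is a triangulation of the Klein bottle.)

Hence the Betti numbers are b_0 = 1, b_1 = 1, b_2 = 0.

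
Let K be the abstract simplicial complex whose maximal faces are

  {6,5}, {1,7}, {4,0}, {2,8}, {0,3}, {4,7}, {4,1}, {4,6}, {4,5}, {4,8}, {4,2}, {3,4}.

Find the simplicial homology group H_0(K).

K has 9 vertices, 12 edges.
rank ∂_0 = 0, rank ∂_1 = 8 ⇒ b_0 = 9 − 0 − 8 = 1; all invariant factors of ∂_1 are 1 so no torsion. So H_0 ≅ Z.

H_0 = Z.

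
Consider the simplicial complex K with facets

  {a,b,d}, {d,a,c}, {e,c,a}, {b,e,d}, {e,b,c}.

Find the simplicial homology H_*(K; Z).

H_0 ≅ Z,  H_1 ≅ Z,  H_2 = 0.

Fix the vertex order a < b < c < d < e and write every simplex with vertices in increasing order. Then dim K = 2 and the simplices of K are:

  0-simplices (5): a, b, c, d, e
  1-simplices (10): ab, ac, ad, ae, bc, bd, be, cd, ce, de
  2-simplices (5): abd, acd, ace, bce, bde

Hence C_0 ≅ Z^5, C_1 ≅ Z^10, C_2 ≅ Z^5.

The boundary map ∂_1: C_1 → C_0 is given by ∂[p,q] = [q] − [p]. For instance
  ∂ac = c − a.
The resulting 5×10 matrix has rank 4, and its Smith normal form has invariant factors (1,1,1,1).

∂_2: C_2 → C_1 acts by ∂[p,q,r] = [q,r] − [p,r] + [p,q]. For instance
  ∂bde = de − be + bd,
  ∂ace = ce − ae + ac.
As a 10×5 matrix over Z this has rank 5, with invariant factors (1,1,1,1,1).

Now H_k = ker ∂_k / im ∂_{k+1}, so:

  H_0: rank C_0 − rank ∂_1 = 5 − 4 = 1, and the invariant factors of ∂_1 are all 1, so H_0 = Z.
  H_1: rank ker ∂_1 − rank ∂_2 = (10 − 4) − 5 = 1, and the invariant factors of ∂_2 are all 1, so H_1 = Z.
  H_2: rank ker ∂_2 − rank ∂_3 = (5 − 5) − 0 = 0, and there is no ∂_3, so H_2 = 0.

As a check, the Euler characteristic is 5 − 10 + 5 = 0, which agrees with 1 − 1 + 0 = 0.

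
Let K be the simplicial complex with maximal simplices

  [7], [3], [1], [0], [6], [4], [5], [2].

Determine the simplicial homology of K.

H_0 = Z^8.

Order the vertices as 0 < 1 < 2 < 3 < 4 < 5 < 6 < 7. Listing each simplex with vertices in this order, K has dimension 0 with simplices:

  0-simplices (8): [0], [1], [2], [3], [4], [5], [6], [7]

so the chain groups are C_0 ≅ Z^8.

Reading off H_k = ker ∂_k / im ∂_{k+1}:

  H_0: rank C_0 − rank ∂_1 = 8 − 0 = 8, and there is no ∂_1, so H_0 = Z^8.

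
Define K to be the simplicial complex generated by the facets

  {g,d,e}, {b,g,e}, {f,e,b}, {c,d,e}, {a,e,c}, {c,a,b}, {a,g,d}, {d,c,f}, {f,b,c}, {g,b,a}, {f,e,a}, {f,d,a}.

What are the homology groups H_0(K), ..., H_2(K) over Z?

Take the total order a < b < c < d < e < f < g on the vertex set. Then K (dimension 2) consists of the simplices:

  0-simplices (7): a, b, c, d, e, f, g
  1-simplices (18): ab, ac, ad, ae, af, ag, bc, be, bf, bg, cd, ce, cf, de, df, dg, ef, eg
  2-simplices (12): abc, abg, ace, adf, adg, aef, bcf, bef, beg, cde, cdf, deg

Hence C_0 ≅ Z^7, C_1 ≅ Z^18, C_2 ≅ Z^12.

∂_1: C_1 → C_0 maps an edge to its endpoints' difference, ∂[p,q] = q − p. For instance
  ∂df = f − d.
The resulting 7×18 matrix has rank 6, and its Smith normal form has invariant factors (1,1,1,1,1,1).

∂_2: C_2 → C_1 sends each 2-simplex [p,q,r] to [q,r] − [p,r] + [p,q]. For instance
  ∂cdf = df − cf + cd,
  ∂aef = ef − af + ae.
The resulting 18×12 matrix has rank 12, and its Smith normal form has invariant factors (1,1,1,1,1,1,1,1,1,1,1,2).

Reading off H_k = ker ∂_k / im ∂_{k+1}:

  H_0: rank C_0 − rank ∂_1 = 7 − 6 = 1, and the invariant factors of ∂_1 are all 1, so H_0 ≅ Z.
  H_1: rank ker ∂_1 − rank ∂_2 = (18 − 6) − 12 = 0, and ∂_2 has invariant factor 2 > 1, so H_1 ≅ Z/2Z.
  H_2: rank ker ∂_2 − rank ∂_3 = (12 − 12) − 0 = 0, and there is no ∂_3, so H_2 ≅ 0.

As a check, the Euler characteristic is 7 − 18 + 12 = 1, which agrees with 1 − 0 + 0 = 1.

H_0 ≅ Z,  H_1 ≅ Z/2Z,  H_2 = 0.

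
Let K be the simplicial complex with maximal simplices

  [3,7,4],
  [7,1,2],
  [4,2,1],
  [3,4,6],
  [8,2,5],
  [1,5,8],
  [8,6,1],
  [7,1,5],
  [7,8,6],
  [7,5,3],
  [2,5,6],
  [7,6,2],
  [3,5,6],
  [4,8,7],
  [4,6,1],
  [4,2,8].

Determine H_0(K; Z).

H_0 = Z.

We work with the vertex ordering 1 < 2 < 3 < 4 < 5 < 6 < 7 < 8. The simplices of K, each written with vertices in increasing order, are:

  0-simplices (8): [1], [2], [3], [4], [5], [6], [7], [8]
  1-simplices (24): (24 of them)
  2-simplices (16): [1,2,4], [1,2,7], [1,4,6], [1,5,7], [1,5,8], [1,6,8], [2,4,8], [2,5,6], [2,5,8], [2,6,7], [3,4,6], [3,4,7], [3,5,6], [3,5,7], [4,7,8], [6,7,8]

giving chain groups C_0 ≅ Z^8, C_1 ≅ Z^24, C_2 ≅ Z^16.

∂_1: C_1 → C_0 is given by ∂[p,q] = [q] − [p]. For instance
  ∂[1,5] = [5] − [1].
As a 8×24 matrix over Z this has rank 7, with invariant factors (1,1,1,1,1,1,1).

∂_2: C_2 → C_1 acts by ∂[p,q,r] = [q,r] − [p,r] + [p,q]. For instance
  ∂[1,2,7] = [2,7] − [1,7] + [1,2],
  ∂[1,5,8] = [5,8] − [1,8] + [1,5].
The 24×16 boundary matrix has rank 15 and Smith normal form diag(1,1,1,1,1,1,1,1,1,1,1,1,1,1,1).

Now H_k = ker ∂_k / im ∂_{k+1}, so:

  H_0: rank C_0 − rank ∂_1 = 8 − 7 = 1, and the invariant factors of ∂_1 are all 1, so H_0 = Z.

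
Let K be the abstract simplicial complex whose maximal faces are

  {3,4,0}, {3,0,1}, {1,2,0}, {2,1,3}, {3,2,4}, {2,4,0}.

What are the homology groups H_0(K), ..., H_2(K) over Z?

Take the total order 0 < 1 < 2 < 3 < 4 on the vertex set. Then K (dimension 2) consists of the simplices:

  0-simplices (5): [0], [1], [2], [3], [4]
  1-simplices (9): [0,1], [0,2], [0,3], [0,4], [1,2], [1,3], [2,3], [2,4], [3,4]
  2-simplices (6): [0,1,2], [0,1,3], [0,2,4], [0,3,4], [1,2,3], [2,3,4]

Hence C_0 ≅ Z^5, C_1 ≅ Z^9, C_2 ≅ Z^6.

The boundary map ∂_1: C_1 → C_0 maps an edge to its endpoints' difference, ∂[p,q] = q − p.
The 5×9 boundary matrix has rank 4 and Smith normal form diag(1,1,1,1).

∂_2: C_2 → C_1 maps a triangle to the signed sum of its edges. For instance
  ∂[2,3,4] = [3,4] − [2,4] + [2,3],
  ∂[0,3,4] = [3,4] − [0,4] + [0,3].
As a 9×6 matrix over Z this has rank 5, with invariant factors (1,1,1,1,1).

Now H_k = ker ∂_k / im ∂_{k+1}, so:

  H_0: rank C_0 − rank ∂_1 = 5 − 4 = 1, and the invariant factors of ∂_1 are all 1, so H_0 = Z.
  H_1: rank ker ∂_1 − rank ∂_2 = (9 − 4) − 5 = 0, and the invariant factors of ∂_2 are all 1, so H_1 = 0.
  H_2: rank ker ∂_2 − rank ∂_3 = (6 − 5) − 0 = 1, and there is no ∂_3, so H_2 = Z.

(K is a triangulation of the 2-sphere S^2.)

H_0 ≅ Z,  H_1 = 0,  H_2 ≅ Z.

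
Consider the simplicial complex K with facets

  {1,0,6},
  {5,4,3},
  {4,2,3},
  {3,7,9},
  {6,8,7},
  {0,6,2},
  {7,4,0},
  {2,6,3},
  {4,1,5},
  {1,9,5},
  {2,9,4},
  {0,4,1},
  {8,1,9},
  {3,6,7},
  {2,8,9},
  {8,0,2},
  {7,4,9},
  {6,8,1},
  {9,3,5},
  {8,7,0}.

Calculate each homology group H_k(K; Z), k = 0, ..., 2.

Order the vertices as 0 < 1 < 2 < 3 < 4 < 5 < 6 < 7 < 8 < 9. Listing each simplex with vertices in this order, K has dimension 2 with simplices:

  0-simplices (10): [0], [1], [2], [3], [4], [5], [6], [7], [8], [9]
  1-simplices (30): (30 of them)
  2-simplices (20): (20 of them)

giving chain groups C_0 ≅ Z^10, C_1 ≅ Z^30, C_2 ≅ Z^20.

Boundary ∂_1: C_1 → C_0 is given by ∂[p,q] = [q] − [p].
This gives a 10×30 integer matrix of rank 9; reducing to Smith normal form yields diagonal entries (1,1,1,1,1,1,1,1,1).

Boundary ∂_2: C_2 → C_1 acts by ∂[p,q,r] = [q,r] − [p,r] + [p,q]. For instance
  ∂[0,1,4] = [1,4] − [0,4] + [0,1],
  ∂[1,5,9] = [5,9] − [1,9] + [1,5].
As a 30×20 matrix over Z this has rank 20, with invariant factors (1,1,1,1,1,1,1,1,1,1,1,1,1,1,1,1,1,1,1,2).

From H_k ≅ ker(∂_k) / im(∂_{k+1}) we obtain:

  H_0: rank C_0 − rank ∂_1 = 10 − 9 = 1, and the invariant factors of ∂_1 are all 1, so H_0 = Z.
  H_1: rank ker ∂_1 − rank ∂_2 = (30 − 9) − 20 = 1, and ∂_2 has invariant factor 2 > 1, so H_1 = Z ⊕ Z/2Z.
  H_2: rank ker ∂_2 − rank ∂_3 = (20 − 20) − 0 = 0, and there is no ∂_3, so H_2 = 0.

As a check, the Euler characteristic is 10 − 30 + 20 = 0, which agrees with 1 − 1 + 0 = 0.
(K is a triangulation of the Klein bottle.)

H_0 = Z,  H_1 = Z ⊕ Z/2Z,  H_2 = 0.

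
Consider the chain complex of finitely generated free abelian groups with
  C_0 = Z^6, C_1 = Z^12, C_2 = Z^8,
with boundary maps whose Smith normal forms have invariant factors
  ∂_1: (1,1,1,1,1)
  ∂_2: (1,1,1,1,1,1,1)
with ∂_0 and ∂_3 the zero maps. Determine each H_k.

H_0: b_0 = 6 − 0 − 5 = 1; torsion from ∂_1 factors > 1: none. So H_0 ≅ Z.
H_1: b_1 = 12 − 5 − 7 = 0; torsion from ∂_2 factors > 1: none. So H_1 ≅ 0.
H_2: b_2 = 8 − 7 − 0 = 1; torsion from ∂_3 factors > 1: none. So H_2 ≅ Z.

H_0 ≅ Z,  H_1 = 0,  H_2 ≅ Z.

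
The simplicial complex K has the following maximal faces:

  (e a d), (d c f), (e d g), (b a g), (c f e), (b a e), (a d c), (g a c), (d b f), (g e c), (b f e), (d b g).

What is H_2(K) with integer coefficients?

We work with the vertex ordering a < b < c < d < e < f < g. The simplices of K, each written with vertices in increasing order, are:

  0-simplices (7): a, b, c, d, e, f, g
  1-simplices (18): ab, ac, ad, ae, ag, bd, be, bf, bg, cd, ce, cf, cg, de, df, dg, ef, eg
  2-simplices (12): abe, abg, acd, acg, ade, bdf, bdg, bef, cdf, cef, ceg, deg

Hence C_0 ≅ Z^7, C_1 ≅ Z^18, C_2 ≅ Z^12.

The boundary map ∂_1: C_1 → C_0 maps an edge to its endpoints' difference, ∂[p,q] = q − p. For instance
  ∂bf = f − b.
This gives a 7×18 integer matrix of rank 6; reducing to Smith normal form yields diagonal entries (1,1,1,1,1,1).

∂_2: C_2 → C_1 acts by ∂[p,q,r] = [q,r] − [p,r] + [p,q]. For instance
  ∂bef = ef − bf + be,
  ∂deg = eg − dg + de.
As a 18×12 matrix over Z this has rank 12, with invariant factors (1,1,1,1,1,1,1,1,1,1,1,2).

Reading off H_k = ker ∂_k / im ∂_{k+1}:

  H_2: rank ker ∂_2 − rank ∂_3 = (12 − 12) − 0 = 0, and there is no ∂_3, so H_2 ≅ 0.

H_2 = 0.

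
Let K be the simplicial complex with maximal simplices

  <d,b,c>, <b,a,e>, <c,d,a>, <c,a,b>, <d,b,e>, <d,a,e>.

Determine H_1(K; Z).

H_1 ≅ 0.

Order the vertices as a < b < c < d < e. Listing each simplex with vertices in this order, K has dimension 2 with simplices:

  0-simplices (5): a, b, c, d, e
  1-simplices (9): ab, ac, ad, ae, bc, bd, be, cd, de
  2-simplices (6): abc, abe, acd, ade, bcd, bde

so the chain groups are C_0 ≅ Z^5, C_1 ≅ Z^9, C_2 ≅ Z^6.

The boundary map ∂_1: C_1 → C_0 is given by ∂[p,q] = [q] − [p]. For instance
  ∂ae = e − a.
The 5×9 boundary matrix has rank 4 and Smith normal form diag(1,1,1,1).

The boundary map ∂_2: C_2 → C_1 sends each 2-simplex [p,q,r] to [q,r] − [p,r] + [p,q]. For instance
  ∂abc = bc − ac + ab,
  ∂acd = cd − ad + ac.
The resulting 9×6 matrix has rank 5, and its Smith normal form has invariant factors (1,1,1,1,1).

From H_k ≅ ker(∂_k) / im(∂_{k+1}) we obtain:

  H_1: rank ker ∂_1 − rank ∂_2 = (9 − 4) − 5 = 0, and the invariant factors of ∂_2 are all 1, so H_1 ≅ 0.

(K is a triangulation of the 2-sphere S^2.)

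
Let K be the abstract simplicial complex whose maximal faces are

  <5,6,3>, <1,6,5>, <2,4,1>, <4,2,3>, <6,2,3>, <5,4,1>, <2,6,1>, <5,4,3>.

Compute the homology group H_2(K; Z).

H_2 ≅ Z.

We work with the vertex ordering 1 < 2 < 3 < 4 < 5 < 6. The simplices of K, each written with vertices in increasing order, are:

  0-simplices (6): [1], [2], [3], [4], [5], [6]
  1-simplices (12): [1,2], [1,4], [1,5], [1,6], [2,3], [2,4], [2,6], [3,4], [3,5], [3,6], [4,5], [5,6]
  2-simplices (8): [1,2,4], [1,2,6], [1,4,5], [1,5,6], [2,3,4], [2,3,6], [3,4,5], [3,5,6]

giving chain groups C_0 ≅ Z^6, C_1 ≅ Z^12, C_2 ≅ Z^8.

The boundary map ∂_1: C_1 → C_0 is given by ∂[p,q] = [q] − [p].
As a 6×12 matrix over Z this has rank 5, with invariant factors (1,1,1,1,1).

The boundary map ∂_2: C_2 → C_1 sends each 2-simplex [p,q,r] to [q,r] − [p,r] + [p,q]. For instance
  ∂[2,3,4] = [3,4] − [2,4] + [2,3],
  ∂[1,5,6] = [5,6] − [1,6] + [1,5].
The 12×8 boundary matrix has rank 7 and Smith normal form diag(1,1,1,1,1,1,1).

From H_k ≅ ker(∂_k) / im(∂_{k+1}) we obtain:

  H_2: rank ker ∂_2 − rank ∂_3 = (8 − 7) − 0 = 1, and there is no ∂_3, so H_2 = Z.

(K is a triangulation of the 2-sphere S^2.)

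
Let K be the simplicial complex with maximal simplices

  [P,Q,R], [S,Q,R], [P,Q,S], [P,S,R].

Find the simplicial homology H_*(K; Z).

Order the vertices as P < Q < R < S. Listing each simplex with vertices in this order, K has dimension 2 with simplices:

  0-simplices (4): P, Q, R, S
  1-simplices (6): PQ, PR, PS, QR, QS, RS
  2-simplices (4): PQR, PQS, PRS, QRS

Hence C_0 ≅ Z^4, C_1 ≅ Z^6, C_2 ≅ Z^4.

The boundary map ∂_1: C_1 → C_0 maps an edge to its endpoints' difference, ∂[p,q] = q − p. For instance
  ∂PQ = Q − P.
As a 4×6 matrix over Z this has rank 3, with invariant factors (1,1,1).

∂_2: C_2 → C_1 sends each 2-simplex [p,q,r] to [q,r] − [p,r] + [p,q]. For instance
  ∂PRS = RS − PS + PR,
  ∂PQS = QS − PS + PQ.
As a 6×4 matrix over Z this has rank 3, with invariant factors (1,1,1).

Reading off H_k = ker ∂_k / im ∂_{k+1}:

  H_0: rank C_0 − rank ∂_1 = 4 − 3 = 1, and the invariant factors of ∂_1 are all 1, so H_0 = Z.
  H_1: rank ker ∂_1 − rank ∂_2 = (6 − 3) − 3 = 0, and the invariant factors of ∂_2 are all 1, so H_1 = 0.
  H_2: rank ker ∂_2 − rank ∂_3 = (4 − 3) − 0 = 1, and there is no ∂_3, so H_2 = Z.

H_0 = Z,  H_1 = 0,  H_2 = Z.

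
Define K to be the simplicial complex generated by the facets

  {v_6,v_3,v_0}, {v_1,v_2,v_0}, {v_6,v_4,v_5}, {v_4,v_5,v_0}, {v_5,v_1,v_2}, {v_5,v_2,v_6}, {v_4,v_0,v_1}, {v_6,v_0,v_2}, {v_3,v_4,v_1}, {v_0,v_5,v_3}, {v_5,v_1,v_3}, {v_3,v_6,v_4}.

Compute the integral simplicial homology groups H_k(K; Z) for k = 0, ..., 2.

H_0 = Z,  H_1 = Z/2,  H_2 = 0.

We work with the vertex ordering v_0 < v_1 < v_2 < v_3 < v_4 < v_5 < v_6. The simplices of K, each written with vertices in increasing order, are:

  0-simplices (7): [v_0], [v_1], [v_2], [v_3], [v_4], [v_5], [v_6]
  1-simplices (18): (18 of them)
  2-simplices (12): (12 of them)

so the chain groups are C_0 ≅ Z^7, C_1 ≅ Z^18, C_2 ≅ Z^12.

∂_1: C_1 → C_0 sends each edge [p,q] (with p < q) to q − p. For instance
  ∂[v_4,v_6] = [v_6] − [v_4].
The 7×18 boundary matrix has rank 6 and Smith normal form diag(1,1,1,1,1,1).

∂_2: C_2 → C_1 sends each 2-simplex [p,q,r] to [q,r] − [p,r] + [p,q]. For instance
  ∂[v_1,v_3,v_5] = [v_3,v_5] − [v_1,v_5] + [v_1,v_3],
  ∂[v_0,v_1,v_4] = [v_1,v_4] − [v_0,v_4] + [v_0,v_1].
This gives a 18×12 integer matrix of rank 12; reducing to Smith normal form yields diagonal entries (1,1,1,1,1,1,1,1,1,1,1,2).

Now H_k = ker ∂_k / im ∂_{k+1}, so:

  H_0: rank C_0 − rank ∂_1 = 7 − 6 = 1, and the invariant factors of ∂_1 are all 1, so H_0 ≅ Z.
  H_1: rank ker ∂_1 − rank ∂_2 = (18 − 6) − 12 = 0, and ∂_2 has invariant factor 2 > 1, so H_1 ≅ Z/2.
  H_2: rank ker ∂_2 − rank ∂_3 = (12 − 12) − 0 = 0, and there is no ∂_3, so H_2 ≅ 0.

As a check, the Euler characteristic is 7 − 18 + 12 = 1, which agrees with 1 − 0 + 0 = 1.
(K is a triangulation of the real projective plane RP^2.)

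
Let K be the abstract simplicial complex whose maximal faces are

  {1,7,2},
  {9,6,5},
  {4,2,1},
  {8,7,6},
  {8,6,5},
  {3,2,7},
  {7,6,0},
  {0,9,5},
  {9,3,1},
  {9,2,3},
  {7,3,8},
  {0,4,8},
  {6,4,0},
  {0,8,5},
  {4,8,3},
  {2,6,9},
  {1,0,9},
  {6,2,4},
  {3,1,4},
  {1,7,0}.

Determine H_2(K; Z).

Fix the vertex order 0 < 1 < 2 < 3 < 4 < 5 < 6 < 7 < 8 < 9 and write every simplex with vertices in increasing order. Then dim K = 2 and the simplices of K are:

  0-simplices (10): [0], [1], [2], [3], [4], [5], [6], [7], [8], [9]
  1-simplices (30): (30 of them)
  2-simplices (20): (20 of them)

so the chain groups are C_0 ≅ Z^10, C_1 ≅ Z^30, C_2 ≅ Z^20.

∂_1: C_1 → C_0 sends each edge [p,q] (with p < q) to q − p. For instance
  ∂[6,9] = [9] − [6].
As a 10×30 matrix over Z this has rank 9, with invariant factors (1,1,1,1,1,1,1,1,1).

Boundary ∂_2: C_2 → C_1 sends each 2-simplex [p,q,r] to [q,r] − [p,r] + [p,q]. For instance
  ∂[0,5,9] = [5,9] − [0,9] + [0,5],
  ∂[5,6,9] = [6,9] − [5,9] + [5,6].
This gives a 30×20 integer matrix of rank 20; reducing to Smith normal form yields diagonal entries (1,1,1,1,1,1,1,1,1,1,1,1,1,1,1,1,1,1,1,2).

From H_k ≅ ker(∂_k) / im(∂_{k+1}) we obtain:

  H_2: rank ker ∂_2 − rank ∂_3 = (20 − 20) − 0 = 0, and there is no ∂_3, so H_2 ≅ 0.

(K is a triangulation of the Klein bottle.)

H_2 ≅ 0.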